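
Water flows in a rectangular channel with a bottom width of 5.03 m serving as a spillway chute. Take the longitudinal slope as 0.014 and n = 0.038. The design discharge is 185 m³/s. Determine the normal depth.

Manning's equation rearranged: A R^(2/3) = nQ / (1·√S) = 0.038 × 185 / (√0.014) = 59.41.
At y = 9.2 m: A R^(2/3) = 72.85 — over.
At y = 6.31 m: A R^(2/3) = 46.94 — short.
At y = 7.71 m: A R^(2/3) = 59.42 — ≈ 59.41.

y_n = 7.71 m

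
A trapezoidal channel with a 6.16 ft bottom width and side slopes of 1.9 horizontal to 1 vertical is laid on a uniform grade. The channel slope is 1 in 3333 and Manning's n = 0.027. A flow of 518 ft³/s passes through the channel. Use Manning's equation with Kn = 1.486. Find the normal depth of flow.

Manning's equation rearranged: A R^(2/3) = nQ / (1.486·√S) = 0.027 × 518 / (1.486 × √0.0003) = 543.4.
At y = 10.4 ft: A R^(2/3) = 819.9 — too large.
At y = 8.72 ft: A R^(2/3) = 543.8 — ≈ 543.4.

y_n = 8.72 ft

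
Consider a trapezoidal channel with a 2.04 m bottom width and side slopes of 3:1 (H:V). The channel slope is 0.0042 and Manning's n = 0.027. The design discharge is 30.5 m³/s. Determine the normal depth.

y_n = 1.76 m

Manning's equation rearranged: A R^(2/3) = nQ / (1·√S) = 0.027 × 30.5 / (√0.0042) = 12.71.
Try y = 1.23 m: A R^(2/3) = 5.65 — low.
Try y = 1.95 m: A R^(2/3) = 16.1 — high.
Try y = 1.76 m: A R^(2/3) = 12.69 — close enough.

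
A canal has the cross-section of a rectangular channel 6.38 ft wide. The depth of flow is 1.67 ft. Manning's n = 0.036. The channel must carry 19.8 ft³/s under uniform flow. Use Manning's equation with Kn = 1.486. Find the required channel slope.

Flow area A = b·y = 6.38 × 1.67 = 10.65 ft². Wetted perimeter P = b + 2y = 6.38 + 2×1.67 = 9.72 ft.
Hydraulic radius R = A/P = 10.65/9.72 = 1.096 ft.
From Manning's equation, S = [nQ / (1.486 A R^(2/3))]² = [0.036 × 19.8 / (1.486 × 10.65 × 1.096^(2/3))]² = 0.00179.

S = 0.00179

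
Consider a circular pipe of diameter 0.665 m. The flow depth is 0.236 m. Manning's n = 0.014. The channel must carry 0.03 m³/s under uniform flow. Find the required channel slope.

S = 0.00022

For a circular section of diameter D = 0.665 m at depth y = 0.236 m, the central angle is θ = 2 arccos(1 − 2y/D) = 2.553 rad. Then A = (D²/8)(θ − sin θ) = 0.1104 m² and P = Dθ/2 = 0.8488 m.
Hydraulic radius R = A/P = 0.1104/0.8488 = 0.1301 m.
From Manning's equation, S = [nQ / (1 A R^(2/3))]² = [0.014 × 0.03 / (1 × 0.1104 × 0.1301^(2/3))]² = 0.00022.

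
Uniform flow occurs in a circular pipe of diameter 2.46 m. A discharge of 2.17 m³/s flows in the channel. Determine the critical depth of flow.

y_c = 0.655 m

At critical depth, Q² T / (g A³) = 1, i.e. A³/T = Q²/g = 2.17²/9.81 = 0.48.
Try y = 0.805 m: A³/T = 1.071 — high.
Try y = 0.478 m: A³/T = 0.1406 — low.
Try y = 0.655 m: A³/T = 0.4813 — close enough.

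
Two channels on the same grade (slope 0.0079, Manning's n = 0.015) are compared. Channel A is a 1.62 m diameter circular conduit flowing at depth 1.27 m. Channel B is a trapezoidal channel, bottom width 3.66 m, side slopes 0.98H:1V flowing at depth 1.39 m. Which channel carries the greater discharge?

Channel A: For a circular section of diameter D = 1.62 m at depth y = 1.27 m, the central angle is θ = 2 arccos(1 − 2y/D) = 4.35 rad. Then A = (D²/8)(θ − sin θ) = 1.734 m² and P = Dθ/2 = 3.523 m. Hydraulic radius R = A/P = 1.734/3.523 = 0.4921 m. Q_A = (1/0.015)·1.734·0.4921^(2/3)·√0.0079 = 6.402 m³/s.
Channel B: With bottom width b = 3.66 m and side slope z = 0.98: A = (b + zy)y = (3.66 + 0.98×1.39)×1.39 = 6.981 m²; P = b + 2y√(1+z²) = 3.66 + 2×1.39×1.4 = 7.552 m. Hydraulic radius R = A/P = 6.981/7.552 = 0.9243 m. Q_B = (1/0.015)·6.981·0.9243^(2/3)·√0.0079 = 39.25 m³/s.
Q_A = 6.402 m³/s vs Q_B = 39.25 m³/s, so channel B carries more.

channel B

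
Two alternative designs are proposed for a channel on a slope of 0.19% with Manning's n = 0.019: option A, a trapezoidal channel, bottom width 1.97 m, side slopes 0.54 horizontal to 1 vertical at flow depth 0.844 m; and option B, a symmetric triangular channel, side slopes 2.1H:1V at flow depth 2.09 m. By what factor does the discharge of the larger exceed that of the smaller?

Channel A: With bottom width b = 1.97 m and side slope z = 0.54: A = (b + zy)y = (1.97 + 0.54×0.844)×0.844 = 2.047 m²; P = b + 2y√(1+z²) = 1.97 + 2×0.844×1.136 = 3.888 m. Hydraulic radius R = A/P = 2.047/3.888 = 0.5265 m. Q_A = (1/0.019)·2.047·0.5265^(2/3)·√0.0019 = 3.063 m³/s.
Channel B: For a triangular section with side slope z = 2.1: A = zy² = 2.1×2.09² = 9.173 m²; P = 2y√(1+z²) = 2×2.09×2.326 = 9.722 m. Hydraulic radius R = A/P = 9.173/9.722 = 0.9435 m. Q_B = (1/0.019)·9.173·0.9435^(2/3)·√0.0019 = 20.24 m³/s.
The larger discharge is 20.24 m³/s and the smaller is 3.063 m³/s; the ratio is 6.61.

6.61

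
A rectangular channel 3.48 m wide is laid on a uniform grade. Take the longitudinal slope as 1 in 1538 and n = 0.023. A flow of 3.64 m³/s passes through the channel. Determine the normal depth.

Manning's equation rearranged: A R^(2/3) = nQ / (1·√S) = 0.023 × 3.64 / (√0.0006502) = 3.283.
Try y = 1.39 m: A R^(2/3) = 4.073 — high.
Try y = 1.19 m: A R^(2/3) = 3.286 — close enough.

y_n = 1.19 m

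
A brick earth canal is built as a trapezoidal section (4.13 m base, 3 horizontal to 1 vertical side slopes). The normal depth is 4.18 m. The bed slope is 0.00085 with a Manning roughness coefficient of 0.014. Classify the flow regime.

subcritical

With bottom width b = 4.13 m and side slope z = 3: A = (b + zy)y = (4.13 + 3×4.18)×4.18 = 69.68 m²; P = b + 2y√(1+z²) = 4.13 + 2×4.18×3.162 = 30.57 m.
Hydraulic radius R = A/P = 69.68/30.57 = 2.28 m.
V = (1/n) R^(2/3) √S = (1/0.014) × 2.28^(2/3) × √0.00085 = 3.607 m/s. Hydraulic depth D_h = A/T = 69.68/29.21 = 2.386 m.
Froude number Fr = V/√(g·D_h) = 3.607/√(9.81×2.386) = 0.746, which is less than 1, so the flow is subcritical.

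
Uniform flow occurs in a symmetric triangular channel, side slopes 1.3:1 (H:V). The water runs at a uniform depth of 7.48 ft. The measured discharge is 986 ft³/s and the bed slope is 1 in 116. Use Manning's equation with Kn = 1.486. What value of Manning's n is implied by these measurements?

n = 0.021

For a triangular section with side slope z = 1.3: A = zy² = 1.3×7.48² = 72.74 ft²; P = 2y√(1+z²) = 2×7.48×1.64 = 24.54 ft.
Hydraulic radius R = A/P = 72.74/24.54 = 2.964 ft.
Rearranging Manning's equation: n = (1.486/Q) A R^(2/3) S^(1/2) = (1.486/986) × 72.74 × 2.964^(2/3) × √0.008621 = 0.021.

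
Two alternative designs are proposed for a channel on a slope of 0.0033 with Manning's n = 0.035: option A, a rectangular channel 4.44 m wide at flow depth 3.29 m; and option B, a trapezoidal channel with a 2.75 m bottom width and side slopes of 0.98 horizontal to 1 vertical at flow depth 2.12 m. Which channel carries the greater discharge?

channel A

Channel A: Flow area A = b·y = 4.44 × 3.29 = 14.61 m². Wetted perimeter P = b + 2y = 4.44 + 2×3.29 = 11.02 m. Hydraulic radius R = A/P = 14.61/11.02 = 1.326 m. Q_A = (1/0.035)·14.61·1.326^(2/3)·√0.0033 = 28.93 m³/s.
Channel B: With bottom width b = 2.75 m and side slope z = 0.98: A = (b + zy)y = (2.75 + 0.98×2.12)×2.12 = 10.23 m²; P = b + 2y√(1+z²) = 2.75 + 2×2.12×1.4 = 8.687 m. Hydraulic radius R = A/P = 10.23/8.687 = 1.178 m. Q_B = (1/0.035)·10.23·1.178^(2/3)·√0.0033 = 18.74 m³/s.
Q_A = 28.93 m³/s vs Q_B = 18.74 m³/s, so channel A carries more.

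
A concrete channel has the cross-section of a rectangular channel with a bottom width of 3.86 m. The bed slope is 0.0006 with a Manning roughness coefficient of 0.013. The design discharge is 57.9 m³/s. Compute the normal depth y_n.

y_n = 6.16 m

Manning's equation rearranged: A R^(2/3) = nQ / (1·√S) = 0.013 × 57.9 / (√0.0006) = 30.73.
Try y = 7.05 m: A R^(2/3) = 35.9 — too large.
Try y = 4.39 m: A R^(2/3) = 20.6 — too small.
Try y = 6.16 m: A R^(2/3) = 30.73 — ≈ 30.73.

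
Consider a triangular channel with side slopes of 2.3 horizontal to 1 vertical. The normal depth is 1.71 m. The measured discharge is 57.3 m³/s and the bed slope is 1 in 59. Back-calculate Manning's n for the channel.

n = 0.013

For a triangular section with side slope z = 2.3: A = zy² = 2.3×1.71² = 6.725 m²; P = 2y√(1+z²) = 2×1.71×2.508 = 8.577 m.
Hydraulic radius R = A/P = 6.725/8.577 = 0.7841 m.
Rearranging Manning's equation: n = (1/Q) A R^(2/3) S^(1/2) = (1/57.3) × 6.725 × 0.7841^(2/3) × √0.01695 = 0.013.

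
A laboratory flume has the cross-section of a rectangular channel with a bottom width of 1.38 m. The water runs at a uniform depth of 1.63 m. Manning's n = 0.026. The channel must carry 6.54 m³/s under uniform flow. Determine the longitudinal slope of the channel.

Flow area A = b·y = 1.38 × 1.63 = 2.249 m². Wetted perimeter P = b + 2y = 1.38 + 2×1.63 = 4.64 m.
Hydraulic radius R = A/P = 2.249/4.64 = 0.4848 m.
From Manning's equation, S = [nQ / (1 A R^(2/3))]² = [0.026 × 6.54 / (1 × 2.249 × 0.4848^(2/3))]² = 0.015.

S = 0.015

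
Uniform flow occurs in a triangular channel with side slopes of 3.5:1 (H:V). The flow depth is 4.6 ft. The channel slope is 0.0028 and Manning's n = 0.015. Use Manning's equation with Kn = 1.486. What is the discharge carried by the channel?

For a triangular section with side slope z = 3.5: A = zy² = 3.5×4.6² = 74.06 ft²; P = 2y√(1+z²) = 2×4.6×3.64 = 33.49 ft.
Hydraulic radius R = A/P = 74.06/33.49 = 2.212 ft.
Manning's equation: Q = (1.486/n) A R^(2/3) S^(1/2) = (1.486/0.015) × 74.06 × 2.212^(2/3) × 0.0028^(1/2) = 659 ft³/s.

Q = 659 ft³/s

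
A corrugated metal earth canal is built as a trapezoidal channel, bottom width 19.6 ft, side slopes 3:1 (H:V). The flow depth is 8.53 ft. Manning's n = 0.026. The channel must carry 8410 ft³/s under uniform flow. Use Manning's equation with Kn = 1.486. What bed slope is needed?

S = 0.016

With bottom width b = 19.6 ft and side slope z = 3: A = (b + zy)y = (19.6 + 3×8.53)×8.53 = 385.5 ft²; P = b + 2y√(1+z²) = 19.6 + 2×8.53×3.162 = 73.55 ft.
Hydraulic radius R = A/P = 385.5/73.55 = 5.241 ft.
From Manning's equation, S = [nQ / (1.486 A R^(2/3))]² = [0.026 × 8410 / (1.486 × 385.5 × 5.241^(2/3))]² = 0.016.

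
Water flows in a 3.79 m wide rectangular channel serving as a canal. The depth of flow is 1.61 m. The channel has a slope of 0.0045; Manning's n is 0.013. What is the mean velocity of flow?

Flow area A = b·y = 3.79 × 1.61 = 6.102 m². Wetted perimeter P = b + 2y = 3.79 + 2×1.61 = 7.01 m.
Hydraulic radius R = A/P = 6.102/7.01 = 0.8705 m.
From Manning's equation, V = (1/n) R^(2/3) S^(1/2) = (1/0.013) × 0.8705^(2/3) × 0.0045^(1/2) = 4.7 m/s.

V = 4.7 m/s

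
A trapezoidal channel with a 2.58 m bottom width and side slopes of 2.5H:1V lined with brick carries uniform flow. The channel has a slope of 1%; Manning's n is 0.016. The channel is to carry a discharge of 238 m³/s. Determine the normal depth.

Manning's equation rearranged: A R^(2/3) = nQ / (1·√S) = 0.016 × 238 / (√0.01) = 38.08.
At y = 2.5 m: A R^(2/3) = 27.31 — too small.
At y = 3.63 m: A R^(2/3) = 65.17 — too large.
At y = 2.89 m: A R^(2/3) = 38.14 — close enough.

y_n = 2.89 m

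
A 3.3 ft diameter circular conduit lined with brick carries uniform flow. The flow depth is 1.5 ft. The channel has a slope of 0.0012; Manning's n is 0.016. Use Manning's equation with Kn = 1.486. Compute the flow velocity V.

For a circular section of diameter D = 3.3 ft at depth y = 1.5 ft, the central angle is θ = 2 arccos(1 − 2y/D) = 2.96 rad. Then A = (D²/8)(θ − sin θ) = 3.782 ft² and P = Dθ/2 = 4.883 ft.
Hydraulic radius R = A/P = 3.782/4.883 = 0.7745 ft.
From Manning's equation, V = (1.486/n) R^(2/3) S^(1/2) = (1.486/0.016) × 0.7745^(2/3) × 0.0012^(1/2) = 2.71 ft/s.

V = 2.71 ft/s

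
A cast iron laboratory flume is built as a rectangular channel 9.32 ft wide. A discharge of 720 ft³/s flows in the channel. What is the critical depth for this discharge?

y_c = 5.7 ft

For a rectangular channel, critical depth y_c = (q²/g)^(1/3) where q = Q/b = 720/9.32 = 77.25 ft²/s.
So y_c = (77.25²/32.2)^(1/3) = 5.7 ft.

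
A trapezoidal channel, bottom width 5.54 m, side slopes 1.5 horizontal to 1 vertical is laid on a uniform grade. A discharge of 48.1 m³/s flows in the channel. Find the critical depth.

y_c = 1.68 m

At critical depth, Q² T / (g A³) = 1, i.e. A³/T = Q²/g = 48.1²/9.81 = 235.8.
Trying y = 1.3 m: A³/T = 97.79 — too small.
Trying y = 2.08 m: A³/T = 496.1 — too large.
Trying y = 1.68 m: A³/T = 234.7 — matches.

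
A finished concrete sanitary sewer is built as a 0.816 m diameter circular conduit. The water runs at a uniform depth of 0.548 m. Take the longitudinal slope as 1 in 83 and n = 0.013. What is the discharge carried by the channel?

For a circular section of diameter D = 0.816 m at depth y = 0.548 m, the central angle is θ = 2 arccos(1 − 2y/D) = 3.842 rad. Then A = (D²/8)(θ − sin θ) = 0.3734 m² and P = Dθ/2 = 1.568 m.
Hydraulic radius R = A/P = 0.3734/1.568 = 0.2382 m.
Manning's equation: Q = (1/n) A R^(2/3) S^(1/2) = (1/0.013) × 0.3734 × 0.2382^(2/3) × 0.01205^(1/2) = 1.21 m³/s.

Q = 1.21 m³/s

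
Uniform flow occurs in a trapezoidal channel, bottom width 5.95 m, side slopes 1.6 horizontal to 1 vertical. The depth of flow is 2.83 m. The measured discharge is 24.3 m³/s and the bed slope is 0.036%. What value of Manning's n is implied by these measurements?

With bottom width b = 5.95 m and side slope z = 1.6: A = (b + zy)y = (5.95 + 1.6×2.83)×2.83 = 29.65 m²; P = b + 2y√(1+z²) = 5.95 + 2×2.83×1.887 = 16.63 m.
Hydraulic radius R = A/P = 29.65/16.63 = 1.783 m.
Rearranging Manning's equation: n = (1/Q) A R^(2/3) S^(1/2) = (1/24.3) × 29.65 × 1.783^(2/3) × √0.00036 = 0.034.

n = 0.034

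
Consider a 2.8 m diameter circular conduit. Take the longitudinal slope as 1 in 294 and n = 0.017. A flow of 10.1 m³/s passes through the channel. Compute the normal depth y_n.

Manning's equation rearranged: A R^(2/3) = nQ / (1·√S) = 0.017 × 10.1 / (√0.003401) = 2.944.
Trying y = 1.72 m: A R^(2/3) = 3.38 — over.
Trying y = 1.09 m: A R^(2/3) = 1.556 — short.
Trying y = 1.57 m: A R^(2/3) = 2.933 — matches.

y_n = 1.57 m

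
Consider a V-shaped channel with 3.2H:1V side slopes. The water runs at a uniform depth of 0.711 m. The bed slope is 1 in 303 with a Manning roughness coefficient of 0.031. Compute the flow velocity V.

For a triangular section with side slope z = 3.2: A = zy² = 3.2×0.711² = 1.618 m²; P = 2y√(1+z²) = 2×0.711×3.353 = 4.767 m.
Hydraulic radius R = A/P = 1.618/4.767 = 0.3393 m.
From Manning's equation, V = (1/n) R^(2/3) S^(1/2) = (1/0.031) × 0.3393^(2/3) × 0.0033^(1/2) = 0.902 m/s.

V = 0.902 m/s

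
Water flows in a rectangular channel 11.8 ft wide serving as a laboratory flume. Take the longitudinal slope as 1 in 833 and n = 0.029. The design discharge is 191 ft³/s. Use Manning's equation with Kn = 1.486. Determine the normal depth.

Manning's equation rearranged: A R^(2/3) = nQ / (1.486·√S) = 0.029 × 191 / (1.486 × √0.0012) = 107.6.
Trying y = 3.71 ft: A R^(2/3) = 75.79 — short.
Trying y = 4.77 ft: A R^(2/3) = 107.4 — matches.

y_n = 4.77 ft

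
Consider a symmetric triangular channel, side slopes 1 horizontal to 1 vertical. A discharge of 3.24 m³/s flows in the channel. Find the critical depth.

At critical depth, Q² T / (g A³) = 1, i.e. A³/T = Q²/g = 3.24²/9.81 = 1.07.
Try y = 1.44 m: A³/T = 3.096 — too large.
Try y = 0.835 m: A³/T = 0.203 — too small.
Try y = 1.16 m: A³/T = 1.05 — ≈ 1.07.

y_c = 1.16 m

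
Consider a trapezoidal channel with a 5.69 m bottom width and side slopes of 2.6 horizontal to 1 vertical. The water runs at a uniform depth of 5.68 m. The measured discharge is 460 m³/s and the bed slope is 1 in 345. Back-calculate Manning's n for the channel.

With bottom width b = 5.69 m and side slope z = 2.6: A = (b + zy)y = (5.69 + 2.6×5.68)×5.68 = 116.2 m²; P = b + 2y√(1+z²) = 5.69 + 2×5.68×2.786 = 37.34 m.
Hydraulic radius R = A/P = 116.2/37.34 = 3.112 m.
Rearranging Manning's equation: n = (1/Q) A R^(2/3) S^(1/2) = (1/460) × 116.2 × 3.112^(2/3) × √0.002899 = 0.029.

n = 0.029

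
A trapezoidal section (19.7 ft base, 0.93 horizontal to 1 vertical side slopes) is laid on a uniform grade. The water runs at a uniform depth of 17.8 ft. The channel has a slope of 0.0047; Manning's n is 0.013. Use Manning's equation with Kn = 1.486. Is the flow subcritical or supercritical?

With bottom width b = 19.7 ft and side slope z = 0.93: A = (b + zy)y = (19.7 + 0.93×17.8)×17.8 = 645.3 ft²; P = b + 2y√(1+z²) = 19.7 + 2×17.8×1.366 = 68.32 ft.
Hydraulic radius R = A/P = 645.3/68.32 = 9.446 ft.
V = (1.486/n) R^(2/3) √S = (1.486/0.013) × 9.446^(2/3) × √0.0047 = 35.02 ft/s. Hydraulic depth D_h = A/T = 645.3/52.81 = 12.22 ft.
Froude number Fr = V/√(g·D_h) = 35.02/√(32.2×12.22) = 1.77, which is greater than 1, so the flow is supercritical.

supercritical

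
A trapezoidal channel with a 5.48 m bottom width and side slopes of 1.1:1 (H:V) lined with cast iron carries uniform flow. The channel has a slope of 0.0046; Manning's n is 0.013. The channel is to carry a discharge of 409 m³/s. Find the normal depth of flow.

y_n = 4.29 m

Manning's equation rearranged: A R^(2/3) = nQ / (1·√S) = 0.013 × 409 / (√0.0046) = 78.39.
Trying y = 4.99 m: A R^(2/3) = 106 — over.
Trying y = 3.11 m: A R^(2/3) = 42.16 — short.
Trying y = 4.29 m: A R^(2/3) = 78.42 — close enough.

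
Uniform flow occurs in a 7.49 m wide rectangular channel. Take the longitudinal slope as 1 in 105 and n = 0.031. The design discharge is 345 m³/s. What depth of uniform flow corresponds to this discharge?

y_n = 7.87 m

Manning's equation rearranged: A R^(2/3) = nQ / (1·√S) = 0.031 × 345 / (√0.009524) = 109.6.
Try y = 9.69 m: A R^(2/3) = 140.8 — high.
Try y = 6.44 m: A R^(2/3) = 85.69 — low.
Try y = 7.87 m: A R^(2/3) = 109.7 — close enough.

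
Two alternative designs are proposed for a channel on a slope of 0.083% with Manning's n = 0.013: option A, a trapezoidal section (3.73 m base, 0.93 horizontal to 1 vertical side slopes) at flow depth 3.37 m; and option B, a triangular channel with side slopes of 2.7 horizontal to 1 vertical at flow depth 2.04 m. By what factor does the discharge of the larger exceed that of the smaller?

Channel A: With bottom width b = 3.73 m and side slope z = 0.93: A = (b + zy)y = (3.73 + 0.93×3.37)×3.37 = 23.13 m²; P = b + 2y√(1+z²) = 3.73 + 2×3.37×1.366 = 12.93 m. Hydraulic radius R = A/P = 23.13/12.93 = 1.788 m. Q_A = (1/0.013)·23.13·1.788^(2/3)·√0.00083 = 75.53 m³/s.
Channel B: For a triangular section with side slope z = 2.7: A = zy² = 2.7×2.04² = 11.24 m²; P = 2y√(1+z²) = 2×2.04×2.879 = 11.75 m. Hydraulic radius R = A/P = 11.24/11.75 = 0.9565 m. Q_B = (1/0.013)·11.24·0.9565^(2/3)·√0.00083 = 24.17 m³/s.
The larger discharge is 75.53 m³/s and the smaller is 24.17 m³/s; the ratio is 3.12.

3.12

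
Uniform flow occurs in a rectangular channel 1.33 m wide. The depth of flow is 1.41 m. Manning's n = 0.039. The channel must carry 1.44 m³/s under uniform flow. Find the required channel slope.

Flow area A = b·y = 1.33 × 1.41 = 1.875 m². Wetted perimeter P = b + 2y = 1.33 + 2×1.41 = 4.15 m.
Hydraulic radius R = A/P = 1.875/4.15 = 0.4519 m.
From Manning's equation, S = [nQ / (1 A R^(2/3))]² = [0.039 × 1.44 / (1 × 1.875 × 0.4519^(2/3))]² = 0.00259.

S = 0.00259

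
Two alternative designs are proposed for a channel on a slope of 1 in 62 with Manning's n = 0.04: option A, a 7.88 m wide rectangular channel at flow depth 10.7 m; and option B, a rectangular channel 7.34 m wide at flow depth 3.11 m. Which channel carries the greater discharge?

channel A

Channel A: Flow area A = b·y = 7.88 × 10.7 = 84.32 m². Wetted perimeter P = b + 2y = 7.88 + 2×10.7 = 29.28 m. Hydraulic radius R = A/P = 84.32/29.28 = 2.88 m. Q_A = (1/0.04)·84.32·2.88^(2/3)·√0.01613 = 541.9 m³/s.
Channel B: Flow area A = b·y = 7.34 × 3.11 = 22.83 m². Wetted perimeter P = b + 2y = 7.34 + 2×3.11 = 13.56 m. Hydraulic radius R = A/P = 22.83/13.56 = 1.683 m. Q_B = (1/0.04)·22.83·1.683^(2/3)·√0.01613 = 102.6 m³/s.
Q_A = 541.9 m³/s vs Q_B = 102.6 m³/s, so channel A carries more.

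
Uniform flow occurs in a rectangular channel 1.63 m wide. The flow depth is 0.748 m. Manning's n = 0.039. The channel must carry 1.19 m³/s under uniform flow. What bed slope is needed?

Flow area A = b·y = 1.63 × 0.748 = 1.219 m². Wetted perimeter P = b + 2y = 1.63 + 2×0.748 = 3.126 m.
Hydraulic radius R = A/P = 1.219/3.126 = 0.39 m.
From Manning's equation, S = [nQ / (1 A R^(2/3))]² = [0.039 × 1.19 / (1 × 1.219 × 0.39^(2/3))]² = 0.00508.

S = 0.00508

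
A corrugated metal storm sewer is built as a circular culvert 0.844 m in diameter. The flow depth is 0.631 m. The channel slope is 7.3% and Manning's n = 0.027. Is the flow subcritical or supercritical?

supercritical

For a circular section of diameter D = 0.844 m at depth y = 0.631 m, the central angle is θ = 2 arccos(1 − 2y/D) = 4.178 rad. Then A = (D²/8)(θ − sin θ) = 0.4486 m² and P = Dθ/2 = 1.763 m.
Hydraulic radius R = A/P = 0.4486/1.763 = 0.2545 m.
V = (1/n) R^(2/3) √S = (1/0.027) × 0.2545^(2/3) × √0.073 = 4.018 m/s. Hydraulic depth D_h = A/T = 0.4486/0.7332 = 0.6119 m.
Froude number Fr = V/√(g·D_h) = 4.018/√(9.81×0.6119) = 1.64, which is greater than 1, so the flow is supercritical.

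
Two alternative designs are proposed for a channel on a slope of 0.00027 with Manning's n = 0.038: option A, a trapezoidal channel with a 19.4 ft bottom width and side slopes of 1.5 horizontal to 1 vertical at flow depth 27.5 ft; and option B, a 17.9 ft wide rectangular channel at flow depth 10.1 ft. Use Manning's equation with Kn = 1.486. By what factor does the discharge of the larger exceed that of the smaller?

19

Channel A: With bottom width b = 19.4 ft and side slope z = 1.5: A = (b + zy)y = (19.4 + 1.5×27.5)×27.5 = 1668 ft²; P = b + 2y√(1+z²) = 19.4 + 2×27.5×1.803 = 118.6 ft. Hydraulic radius R = A/P = 1668/118.6 = 14.07 ft. Q_A = (1.486/0.038)·1668·14.07^(2/3)·√0.00027 = 6246 ft³/s.
Channel B: Flow area A = b·y = 17.9 × 10.1 = 180.8 ft². Wetted perimeter P = b + 2y = 17.9 + 2×10.1 = 38.1 ft. Hydraulic radius R = A/P = 180.8/38.1 = 4.745 ft. Q_B = (1.486/0.038)·180.8·4.745^(2/3)·√0.00027 = 328 ft³/s.
The larger discharge is 6246 ft³/s and the smaller is 328 ft³/s; the ratio is 19.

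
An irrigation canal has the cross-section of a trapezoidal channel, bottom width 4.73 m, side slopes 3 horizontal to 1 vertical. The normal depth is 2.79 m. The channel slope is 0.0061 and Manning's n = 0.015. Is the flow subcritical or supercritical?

With bottom width b = 4.73 m and side slope z = 3: A = (b + zy)y = (4.73 + 3×2.79)×2.79 = 36.55 m²; P = b + 2y√(1+z²) = 4.73 + 2×2.79×3.162 = 22.38 m.
Hydraulic radius R = A/P = 36.55/22.38 = 1.633 m.
V = (1/n) R^(2/3) √S = (1/0.015) × 1.633^(2/3) × √0.0061 = 7.222 m/s. Hydraulic depth D_h = A/T = 36.55/21.47 = 1.702 m.
Froude number Fr = V/√(g·D_h) = 7.222/√(9.81×1.702) = 1.77, which is greater than 1, so the flow is supercritical.

supercritical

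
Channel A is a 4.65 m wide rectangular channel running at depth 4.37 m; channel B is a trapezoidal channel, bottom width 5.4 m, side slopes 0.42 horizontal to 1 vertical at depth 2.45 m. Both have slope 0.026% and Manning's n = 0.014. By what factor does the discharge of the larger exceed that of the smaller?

Channel A: Flow area A = b·y = 4.65 × 4.37 = 20.32 m². Wetted perimeter P = b + 2y = 4.65 + 2×4.37 = 13.39 m. Hydraulic radius R = A/P = 20.32/13.39 = 1.518 m. Q_A = (1/0.014)·20.32·1.518^(2/3)·√0.00026 = 30.91 m³/s.
Channel B: With bottom width b = 5.4 m and side slope z = 0.42: A = (b + zy)y = (5.4 + 0.42×2.45)×2.45 = 15.75 m²; P = b + 2y√(1+z²) = 5.4 + 2×2.45×1.085 = 10.71 m. Hydraulic radius R = A/P = 15.75/10.71 = 1.47 m. Q_B = (1/0.014)·15.75·1.47^(2/3)·√0.00026 = 23.45 m³/s.
The larger discharge is 30.91 m³/s and the smaller is 23.45 m³/s; the ratio is 1.32.

1.32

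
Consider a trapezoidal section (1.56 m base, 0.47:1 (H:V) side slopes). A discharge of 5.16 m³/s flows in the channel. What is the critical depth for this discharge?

At critical depth, Q² T / (g A³) = 1, i.e. A³/T = Q²/g = 5.16²/9.81 = 2.714.
Try y = 0.779 m: A³/T = 1.474 — too small.
Try y = 1.19 m: A³/T = 5.988 — too large.
Try y = 0.939 m: A³/T = 2.717 — ≈ 2.714.

y_c = 0.939 m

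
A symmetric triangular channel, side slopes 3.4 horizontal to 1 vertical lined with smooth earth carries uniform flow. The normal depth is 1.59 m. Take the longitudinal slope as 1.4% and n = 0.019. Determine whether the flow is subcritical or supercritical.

supercritical

For a triangular section with side slope z = 3.4: A = zy² = 3.4×1.59² = 8.596 m²; P = 2y√(1+z²) = 2×1.59×3.544 = 11.27 m.
Hydraulic radius R = A/P = 8.596/11.27 = 0.7627 m.
V = (1/n) R^(2/3) √S = (1/0.019) × 0.7627^(2/3) × √0.014 = 5.198 m/s. Hydraulic depth D_h = A/T = 8.596/10.81 = 0.795 m.
Froude number Fr = V/√(g·D_h) = 5.198/√(9.81×0.795) = 1.86, which is greater than 1, so the flow is supercritical.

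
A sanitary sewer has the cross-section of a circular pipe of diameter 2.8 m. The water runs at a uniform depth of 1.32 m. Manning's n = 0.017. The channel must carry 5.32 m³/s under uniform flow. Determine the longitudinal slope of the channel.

S = 0.0017

For a circular section of diameter D = 2.8 m at depth y = 1.32 m, the central angle is θ = 2 arccos(1 − 2y/D) = 3.027 rad. Then A = (D²/8)(θ − sin θ) = 2.855 m² and P = Dθ/2 = 4.238 m.
Hydraulic radius R = A/P = 2.855/4.238 = 0.6736 m.
From Manning's equation, S = [nQ / (1 A R^(2/3))]² = [0.017 × 5.32 / (1 × 2.855 × 0.6736^(2/3))]² = 0.0017.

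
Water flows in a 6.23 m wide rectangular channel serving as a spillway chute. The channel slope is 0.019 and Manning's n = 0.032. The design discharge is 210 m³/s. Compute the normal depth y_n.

Manning's equation rearranged: A R^(2/3) = nQ / (1·√S) = 0.032 × 210 / (√0.019) = 48.75.
At y = 4.46 m: A R^(2/3) = 41.63 — low.
At y = 5.77 m: A R^(2/3) = 57.5 — high.
At y = 5.05 m: A R^(2/3) = 48.71 — close enough.

y_n = 5.05 m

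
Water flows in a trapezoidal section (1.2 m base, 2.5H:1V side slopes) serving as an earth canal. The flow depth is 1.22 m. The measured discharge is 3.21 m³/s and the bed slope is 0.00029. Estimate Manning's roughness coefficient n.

With bottom width b = 1.2 m and side slope z = 2.5: A = (b + zy)y = (1.2 + 2.5×1.22)×1.22 = 5.185 m²; P = b + 2y√(1+z²) = 1.2 + 2×1.22×2.693 = 7.77 m.
Hydraulic radius R = A/P = 5.185/7.77 = 0.6673 m.
Rearranging Manning's equation: n = (1/Q) A R^(2/3) S^(1/2) = (1/3.21) × 5.185 × 0.6673^(2/3) × √0.00029 = 0.021.

n = 0.021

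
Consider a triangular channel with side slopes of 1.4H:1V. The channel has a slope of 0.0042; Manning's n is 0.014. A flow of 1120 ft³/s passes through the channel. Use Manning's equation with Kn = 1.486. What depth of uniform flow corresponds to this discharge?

y_n = 7.45 ft

Manning's equation rearranged: A R^(2/3) = nQ / (1.486·√S) = 0.014 × 1120 / (1.486 × √0.0042) = 162.8.
Trying y = 5.91 ft: A R^(2/3) = 87.77 — too small.
Trying y = 9.1 ft: A R^(2/3) = 277.5 — too large.
Trying y = 7.45 ft: A R^(2/3) = 162.7 — matches.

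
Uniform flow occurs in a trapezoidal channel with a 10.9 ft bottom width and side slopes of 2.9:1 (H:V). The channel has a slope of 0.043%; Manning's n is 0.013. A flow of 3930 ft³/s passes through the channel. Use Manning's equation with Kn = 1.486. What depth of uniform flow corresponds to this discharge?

y_n = 11.3 ft

Manning's equation rearranged: A R^(2/3) = nQ / (1.486·√S) = 0.013 × 3930 / (1.486 × √0.00043) = 1658.
At y = 9.29 ft: A R^(2/3) = 1052 — low.
At y = 13.7 ft: A R^(2/3) = 2611 — high.
At y = 11.3 ft: A R^(2/3) = 1657 — close enough.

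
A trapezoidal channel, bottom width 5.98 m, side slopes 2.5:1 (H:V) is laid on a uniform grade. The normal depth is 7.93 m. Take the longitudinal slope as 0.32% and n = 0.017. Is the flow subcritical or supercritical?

With bottom width b = 5.98 m and side slope z = 2.5: A = (b + zy)y = (5.98 + 2.5×7.93)×7.93 = 204.6 m²; P = b + 2y√(1+z²) = 5.98 + 2×7.93×2.693 = 48.68 m.
Hydraulic radius R = A/P = 204.6/48.68 = 4.203 m.
V = (1/n) R^(2/3) √S = (1/0.017) × 4.203^(2/3) × √0.0032 = 8.667 m/s. Hydraulic depth D_h = A/T = 204.6/45.63 = 4.485 m.
Froude number Fr = V/√(g·D_h) = 8.667/√(9.81×4.485) = 1.31, which is greater than 1, so the flow is supercritical.

supercritical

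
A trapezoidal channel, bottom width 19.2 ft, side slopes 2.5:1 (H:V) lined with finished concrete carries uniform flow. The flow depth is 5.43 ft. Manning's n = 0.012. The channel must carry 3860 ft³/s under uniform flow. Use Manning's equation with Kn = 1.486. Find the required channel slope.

S = 0.00541

With bottom width b = 19.2 ft and side slope z = 2.5: A = (b + zy)y = (19.2 + 2.5×5.43)×5.43 = 178 ft²; P = b + 2y√(1+z²) = 19.2 + 2×5.43×2.693 = 48.44 ft.
Hydraulic radius R = A/P = 178/48.44 = 3.674 ft.
From Manning's equation, S = [nQ / (1.486 A R^(2/3))]² = [0.012 × 3860 / (1.486 × 178 × 3.674^(2/3))]² = 0.00541.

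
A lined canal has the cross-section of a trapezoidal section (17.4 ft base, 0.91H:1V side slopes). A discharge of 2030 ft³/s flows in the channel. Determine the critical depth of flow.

At critical depth, Q² T / (g A³) = 1, i.e. A³/T = Q²/g = 2030²/32.2 = 128000.
Try y = 7.65 ft: A³/T = 206600 — over.
Try y = 4.9 ft: A³/T = 46690 — short.
Try y = 6.64 ft: A³/T = 127900 — ≈ 128000.

y_c = 6.64 ft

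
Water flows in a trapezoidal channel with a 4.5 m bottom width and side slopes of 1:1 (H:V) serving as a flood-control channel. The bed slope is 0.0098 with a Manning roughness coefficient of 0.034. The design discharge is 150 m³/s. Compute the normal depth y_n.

Manning's equation rearranged: A R^(2/3) = nQ / (1·√S) = 0.034 × 150 / (√0.0098) = 51.52.
Try y = 3.32 m: A R^(2/3) = 39.39 — short.
Try y = 4.51 m: A R^(2/3) = 71.92 — over.
Try y = 3.81 m: A R^(2/3) = 51.47 — close enough.

y_n = 3.81 m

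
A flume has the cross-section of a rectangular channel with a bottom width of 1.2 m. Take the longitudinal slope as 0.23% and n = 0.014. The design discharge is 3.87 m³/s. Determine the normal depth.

Manning's equation rearranged: A R^(2/3) = nQ / (1·√S) = 0.014 × 3.87 / (√0.0023) = 1.13.
Trying y = 1.9 m: A R^(2/3) = 1.351 — too large.
Trying y = 1.15 m: A R^(2/3) = 0.742 — too small.
Trying y = 1.63 m: A R^(2/3) = 1.129 — ≈ 1.13.

y_n = 1.63 m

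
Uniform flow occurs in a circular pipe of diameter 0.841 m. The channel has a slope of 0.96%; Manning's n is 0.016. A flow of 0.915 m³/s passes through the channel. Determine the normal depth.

Manning's equation rearranged: A R^(2/3) = nQ / (1·√S) = 0.016 × 0.915 / (√0.0096) = 0.1494.
Try y = 0.619 m: A R^(2/3) = 0.1752 — high.
Try y = 0.392 m: A R^(2/3) = 0.08703 — low.
Try y = 0.549 m: A R^(2/3) = 0.1495 — ≈ 0.1494.

y_n = 0.549 m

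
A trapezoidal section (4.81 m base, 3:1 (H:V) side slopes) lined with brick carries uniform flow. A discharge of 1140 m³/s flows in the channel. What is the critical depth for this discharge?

At critical depth, Q² T / (g A³) = 1, i.e. A³/T = Q²/g = 1140²/9.81 = 132500.
Trying y = 6.22 m: A³/T = 73840 — low.
Trying y = 8.93 m: A³/T = 384800 — high.
Trying y = 7.08 m: A³/T = 132700 — close enough.

y_c = 7.08 m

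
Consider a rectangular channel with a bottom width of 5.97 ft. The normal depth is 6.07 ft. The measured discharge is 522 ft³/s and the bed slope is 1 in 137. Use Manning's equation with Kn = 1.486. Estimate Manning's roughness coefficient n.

n = 0.014

Flow area A = b·y = 5.97 × 6.07 = 36.24 ft². Wetted perimeter P = b + 2y = 5.97 + 2×6.07 = 18.11 ft.
Hydraulic radius R = A/P = 36.24/18.11 = 2.001 ft.
Rearranging Manning's equation: n = (1.486/Q) A R^(2/3) S^(1/2) = (1.486/522) × 36.24 × 2.001^(2/3) × √0.007299 = 0.014.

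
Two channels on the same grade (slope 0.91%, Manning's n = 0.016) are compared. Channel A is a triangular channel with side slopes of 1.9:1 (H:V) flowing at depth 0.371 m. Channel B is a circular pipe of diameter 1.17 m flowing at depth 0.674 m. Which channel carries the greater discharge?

channel B

Channel A: For a triangular section with side slope z = 1.9: A = zy² = 1.9×0.371² = 0.2615 m²; P = 2y√(1+z²) = 2×0.371×2.147 = 1.593 m. Hydraulic radius R = A/P = 0.2615/1.593 = 0.1642 m. Q_A = (1/0.016)·0.2615·0.1642^(2/3)·√0.0091 = 0.4674 m³/s.
Channel B: For a circular section of diameter D = 1.17 m at depth y = 0.674 m, the central angle is θ = 2 arccos(1 − 2y/D) = 3.447 rad. Then A = (D²/8)(θ − sin θ) = 0.6413 m² and P = Dθ/2 = 2.017 m. Hydraulic radius R = A/P = 0.6413/2.017 = 0.318 m. Q_B = (1/0.016)·0.6413·0.318^(2/3)·√0.0091 = 1.781 m³/s.
Q_A = 0.4674 m³/s vs Q_B = 1.781 m³/s, so channel B carries more.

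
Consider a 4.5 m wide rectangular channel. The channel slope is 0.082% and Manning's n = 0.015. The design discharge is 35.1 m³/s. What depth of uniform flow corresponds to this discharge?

y_n = 3.35 m

Manning's equation rearranged: A R^(2/3) = nQ / (1·√S) = 0.015 × 35.1 / (√0.00082) = 18.39.
At y = 3.9 m: A R^(2/3) = 22.24 — over.
At y = 2.3 m: A R^(2/3) = 11.28 — short.
At y = 3.35 m: A R^(2/3) = 18.38 — matches.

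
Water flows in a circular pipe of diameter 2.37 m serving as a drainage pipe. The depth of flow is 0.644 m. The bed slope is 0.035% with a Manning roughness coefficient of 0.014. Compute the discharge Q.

For a circular section of diameter D = 2.37 m at depth y = 0.644 m, the central angle is θ = 2 arccos(1 − 2y/D) = 2.193 rad. Then A = (D²/8)(θ − sin θ) = 0.9696 m² and P = Dθ/2 = 2.599 m.
Hydraulic radius R = A/P = 0.9696/2.599 = 0.3731 m.
Manning's equation: Q = (1/n) A R^(2/3) S^(1/2) = (1/0.014) × 0.9696 × 0.3731^(2/3) × 0.00035^(1/2) = 0.671 m³/s.

Q = 0.671 m³/s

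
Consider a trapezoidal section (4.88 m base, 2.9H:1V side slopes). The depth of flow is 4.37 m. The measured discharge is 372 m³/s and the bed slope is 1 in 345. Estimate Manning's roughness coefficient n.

With bottom width b = 4.88 m and side slope z = 2.9: A = (b + zy)y = (4.88 + 2.9×4.37)×4.37 = 76.71 m²; P = b + 2y√(1+z²) = 4.88 + 2×4.37×3.068 = 31.69 m.
Hydraulic radius R = A/P = 76.71/31.69 = 2.42 m.
Rearranging Manning's equation: n = (1/Q) A R^(2/3) S^(1/2) = (1/372) × 76.71 × 2.42^(2/3) × √0.002899 = 0.02.

n = 0.02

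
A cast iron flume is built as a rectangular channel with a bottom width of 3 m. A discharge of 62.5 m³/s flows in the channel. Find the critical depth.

For a rectangular channel, critical depth y_c = (q²/g)^(1/3) where q = Q/b = 62.5/3 = 20.83 m²/s.
So y_c = (20.83²/9.81)^(1/3) = 3.54 m.

y_c = 3.54 m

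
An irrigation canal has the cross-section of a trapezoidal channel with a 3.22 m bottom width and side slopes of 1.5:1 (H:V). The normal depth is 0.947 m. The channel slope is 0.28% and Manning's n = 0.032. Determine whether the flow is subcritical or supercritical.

With bottom width b = 3.22 m and side slope z = 1.5: A = (b + zy)y = (3.22 + 1.5×0.947)×0.947 = 4.395 m²; P = b + 2y√(1+z²) = 3.22 + 2×0.947×1.803 = 6.634 m.
Hydraulic radius R = A/P = 4.395/6.634 = 0.6624 m.
V = (1/n) R^(2/3) √S = (1/0.032) × 0.6624^(2/3) × √0.0028 = 1.257 m/s. Hydraulic depth D_h = A/T = 4.395/6.061 = 0.7251 m.
Froude number Fr = V/√(g·D_h) = 1.257/√(9.81×0.7251) = 0.471, which is less than 1, so the flow is subcritical.

subcritical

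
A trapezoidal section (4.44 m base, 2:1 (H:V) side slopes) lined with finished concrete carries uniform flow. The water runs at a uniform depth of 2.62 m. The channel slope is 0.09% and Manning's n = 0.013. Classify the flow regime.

With bottom width b = 4.44 m and side slope z = 2: A = (b + zy)y = (4.44 + 2×2.62)×2.62 = 25.36 m²; P = b + 2y√(1+z²) = 4.44 + 2×2.62×2.236 = 16.16 m.
Hydraulic radius R = A/P = 25.36/16.16 = 1.57 m.
V = (1/n) R^(2/3) √S = (1/0.013) × 1.57^(2/3) × √0.0009 = 3.117 m/s. Hydraulic depth D_h = A/T = 25.36/14.92 = 1.7 m.
Froude number Fr = V/√(g·D_h) = 3.117/√(9.81×1.7) = 0.763, which is less than 1, so the flow is subcritical.

subcritical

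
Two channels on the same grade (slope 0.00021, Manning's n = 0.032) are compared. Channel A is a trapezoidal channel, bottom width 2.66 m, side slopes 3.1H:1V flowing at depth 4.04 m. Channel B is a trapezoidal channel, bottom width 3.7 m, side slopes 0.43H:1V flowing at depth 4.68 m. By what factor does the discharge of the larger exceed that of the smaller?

2.44

Channel A: With bottom width b = 2.66 m and side slope z = 3.1: A = (b + zy)y = (2.66 + 3.1×4.04)×4.04 = 61.34 m²; P = b + 2y√(1+z²) = 2.66 + 2×4.04×3.257 = 28.98 m. Hydraulic radius R = A/P = 61.34/28.98 = 2.117 m. Q_A = (1/0.032)·61.34·2.117^(2/3)·√0.00021 = 45.8 m³/s.
Channel B: With bottom width b = 3.7 m and side slope z = 0.43: A = (b + zy)y = (3.7 + 0.43×4.68)×4.68 = 26.73 m²; P = b + 2y√(1+z²) = 3.7 + 2×4.68×1.089 = 13.89 m. Hydraulic radius R = A/P = 26.73/13.89 = 1.925 m. Q_B = (1/0.032)·26.73·1.925^(2/3)·√0.00021 = 18.73 m³/s.
The larger discharge is 45.8 m³/s and the smaller is 18.73 m³/s; the ratio is 2.44.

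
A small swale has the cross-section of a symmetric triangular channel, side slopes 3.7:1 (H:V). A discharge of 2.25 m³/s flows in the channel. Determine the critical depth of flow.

At critical depth, Q² T / (g A³) = 1, i.e. A³/T = Q²/g = 2.25²/9.81 = 0.5161.
Try y = 0.727 m: A³/T = 1.39 — high.
Try y = 0.43 m: A³/T = 0.1006 — low.
Try y = 0.596 m: A³/T = 0.5148 — matches.

y_c = 0.596 m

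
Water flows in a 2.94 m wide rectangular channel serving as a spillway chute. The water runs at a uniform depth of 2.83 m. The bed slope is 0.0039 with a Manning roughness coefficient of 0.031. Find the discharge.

Q = 16.4 m³/s

Flow area A = b·y = 2.94 × 2.83 = 8.32 m². Wetted perimeter P = b + 2y = 2.94 + 2×2.83 = 8.6 m.
Hydraulic radius R = A/P = 8.32/8.6 = 0.9675 m.
Manning's equation: Q = (1/n) A R^(2/3) S^(1/2) = (1/0.031) × 8.32 × 0.9675^(2/3) × 0.0039^(1/2) = 16.4 m³/s.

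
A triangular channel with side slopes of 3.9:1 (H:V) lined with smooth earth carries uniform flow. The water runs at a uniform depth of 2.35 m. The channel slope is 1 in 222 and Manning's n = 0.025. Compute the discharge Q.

Q = 63 m³/s

For a triangular section with side slope z = 3.9: A = zy² = 3.9×2.35² = 21.54 m²; P = 2y√(1+z²) = 2×2.35×4.026 = 18.92 m.
Hydraulic radius R = A/P = 21.54/18.92 = 1.138 m.
Manning's equation: Q = (1/n) A R^(2/3) S^(1/2) = (1/0.025) × 21.54 × 1.138^(2/3) × 0.004505^(1/2) = 63 m³/s.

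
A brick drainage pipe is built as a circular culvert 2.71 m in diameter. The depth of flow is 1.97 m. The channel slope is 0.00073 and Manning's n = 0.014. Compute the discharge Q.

Q = 7.54 m³/s

For a circular section of diameter D = 2.71 m at depth y = 1.97 m, the central angle is θ = 2 arccos(1 − 2y/D) = 4.084 rad. Then A = (D²/8)(θ − sin θ) = 4.492 m² and P = Dθ/2 = 5.534 m.
Hydraulic radius R = A/P = 4.492/5.534 = 0.8117 m.
Manning's equation: Q = (1/n) A R^(2/3) S^(1/2) = (1/0.014) × 4.492 × 0.8117^(2/3) × 0.00073^(1/2) = 7.54 m³/s.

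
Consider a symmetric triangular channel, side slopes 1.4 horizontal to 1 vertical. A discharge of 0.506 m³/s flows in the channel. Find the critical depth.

At critical depth, Q² T / (g A³) = 1, i.e. A³/T = Q²/g = 0.506²/9.81 = 0.0261.
Trying y = 0.574 m: A³/T = 0.06106 — high.
Trying y = 0.484 m: A³/T = 0.02603 — matches.

y_c = 0.484 m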